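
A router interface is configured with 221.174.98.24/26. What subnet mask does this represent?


/26 means 26 network bits, 6 host bits
Binary: 11111111111111111111111111000000
Mask: 255.255.255.192


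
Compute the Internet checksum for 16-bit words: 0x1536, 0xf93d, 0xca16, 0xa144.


Sum all words (with carry folding):
+ 0x1536 = 0x1536
+ 0xf93d = 0x0e74
+ 0xca16 = 0xd88a
+ 0xa144 = 0x79cf
One's complement: ~0x79cf
Checksum = 0x8630


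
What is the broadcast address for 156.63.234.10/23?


Network: 156.63.234.0/23
Host bits = 9
Set all host bits to 1:
Broadcast: 156.63.235.255


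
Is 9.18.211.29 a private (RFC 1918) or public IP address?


RFC 1918 private ranges:
  10.0.0.0/8 (10.0.0.0 - 10.255.255.255)
  172.16.0.0/12 (172.16.0.0 - 172.31.255.255)
  192.168.0.0/16 (192.168.0.0 - 192.168.255.255)
Public (not in any RFC 1918 range)


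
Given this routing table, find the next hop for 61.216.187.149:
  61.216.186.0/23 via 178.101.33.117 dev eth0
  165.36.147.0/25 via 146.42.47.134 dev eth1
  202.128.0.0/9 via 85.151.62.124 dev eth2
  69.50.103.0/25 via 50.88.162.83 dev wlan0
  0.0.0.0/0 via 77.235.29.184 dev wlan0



Longest prefix match for 61.216.187.149:
  /23 61.216.186.0: MATCH
  /25 165.36.147.0: no
  /9 202.128.0.0: no
  /25 69.50.103.0: no
  /0 0.0.0.0: MATCH
Selected: next-hop 178.101.33.117 via eth0 (matched /23)


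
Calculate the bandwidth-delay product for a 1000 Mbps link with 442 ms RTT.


BDP = bandwidth * RTT
= 1000 Mbps * 442 ms
= 1000 * 1e6 * 442 / 1000 bits
= 442000000 bits
= 55250000 bytes
= 53955.0781 KB
BDP = 442000000 bits (55250000 bytes)


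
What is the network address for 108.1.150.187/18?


IP:   01101100.00000001.10010110.10111011
Mask: 11111111.11111111.11000000.00000000
AND operation:
Net:  01101100.00000001.10000000.00000000
Network: 108.1.128.0/18


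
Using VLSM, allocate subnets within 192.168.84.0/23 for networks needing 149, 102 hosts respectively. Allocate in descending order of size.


149 hosts -> /24 (254 usable): 192.168.84.0/24
102 hosts -> /25 (126 usable): 192.168.85.0/25
Allocation: 192.168.84.0/24 (149 hosts, 254 usable); 192.168.85.0/25 (102 hosts, 126 usable)


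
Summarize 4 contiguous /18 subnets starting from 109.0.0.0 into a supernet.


Original prefix: /18
Number of subnets: 4 = 2^2
New prefix = 18 - 2 = 16
Supernet: 109.0.0.0/16


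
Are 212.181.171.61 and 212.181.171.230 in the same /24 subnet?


Mask: 255.255.255.0
212.181.171.61 AND mask = 212.181.171.0
212.181.171.230 AND mask = 212.181.171.0
Yes, same subnet (212.181.171.0)


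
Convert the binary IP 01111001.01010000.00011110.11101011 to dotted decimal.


01111001 = 121
01010000 = 80
00011110 = 30
11101011 = 235
IP: 121.80.30.235


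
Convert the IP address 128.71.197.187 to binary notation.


128 = 10000000
71 = 01000111
197 = 11000101
187 = 10111011
Binary: 10000000.01000111.11000101.10111011


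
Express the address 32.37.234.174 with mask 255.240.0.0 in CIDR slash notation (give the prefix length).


Binary: 11111111.11110000.00000000.00000000
Count leading 1s
Prefix: /12


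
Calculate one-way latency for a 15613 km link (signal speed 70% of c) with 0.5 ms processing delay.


Speed = 0.7 * 3e5 km/s = 210000 km/s
Propagation delay = 15613 / 210000 = 0.0743 s = 74.3476 ms
Processing delay = 0.5 ms
Total one-way latency = 74.8476 ms


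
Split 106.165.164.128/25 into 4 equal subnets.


New prefix = 25 + 2 = 27
Each subnet has 32 addresses
  106.165.164.128/27
  106.165.164.160/27
  106.165.164.192/27
  106.165.164.224/27
Subnets: 106.165.164.128/27, 106.165.164.160/27, 106.165.164.192/27, 106.165.164.224/27


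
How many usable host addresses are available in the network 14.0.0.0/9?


Host bits = 32 - 9 = 23
Total addresses = 2^23 = 8388608
Usable = total - 2 (network and broadcast)
Usable hosts: 8388606


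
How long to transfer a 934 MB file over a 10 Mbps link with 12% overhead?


Effective throughput = 10 * (1 - 12/100) = 8.8 Mbps
File size in Mb = 934 * 8 = 7472 Mb
Time = 7472 / 8.8
Time = 849.0909 seconds


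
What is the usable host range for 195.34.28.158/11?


Network: 195.32.0.0
Broadcast: 195.63.255.255
First usable = network + 1
Last usable = broadcast - 1
Range: 195.32.0.1 to 195.63.255.254


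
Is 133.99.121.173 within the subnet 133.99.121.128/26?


Subnet network: 133.99.121.128
Test IP AND mask: 133.99.121.128
Yes, 133.99.121.173 is in 133.99.121.128/26


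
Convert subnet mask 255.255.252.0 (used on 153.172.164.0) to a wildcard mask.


Subnet mask: 255.255.252.0
Wildcard = 255.255.255.255 - subnet mask
255 - 255 = 0
255 - 255 = 0
255 - 252 = 3
255 - 0 = 255
Wildcard: 0.0.3.255


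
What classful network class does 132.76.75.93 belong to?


First octet: 132
Binary: 10000100
10xxxxxx -> Class B (128-191)
Class B, default mask 255.255.0.0 (/16)


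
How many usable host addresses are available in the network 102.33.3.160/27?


Host bits = 32 - 27 = 5
Total addresses = 2^5 = 32
Usable = total - 2 (network and broadcast)
Usable hosts: 30


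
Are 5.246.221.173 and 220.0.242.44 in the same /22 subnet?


Mask: 255.255.252.0
5.246.221.173 AND mask = 5.246.220.0
220.0.242.44 AND mask = 220.0.240.0
No, different subnets (5.246.220.0 vs 220.0.240.0)


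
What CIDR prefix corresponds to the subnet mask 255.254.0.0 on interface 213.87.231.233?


Binary: 11111111.11111110.00000000.00000000
Count leading 1s
Prefix: /15


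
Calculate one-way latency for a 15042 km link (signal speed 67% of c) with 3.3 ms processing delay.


Speed = 0.67 * 3e5 km/s = 201000 km/s
Propagation delay = 15042 / 201000 = 0.0748 s = 74.8358 ms
Processing delay = 3.3 ms
Total one-way latency = 78.1358 ms


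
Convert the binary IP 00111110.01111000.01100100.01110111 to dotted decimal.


00111110 = 62
01111000 = 120
01100100 = 100
01110111 = 119
IP: 62.120.100.119


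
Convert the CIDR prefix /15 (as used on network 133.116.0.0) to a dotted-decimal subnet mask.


/15 means 15 network bits, 17 host bits
Binary: 11111111111111100000000000000000
Mask: 255.254.0.0


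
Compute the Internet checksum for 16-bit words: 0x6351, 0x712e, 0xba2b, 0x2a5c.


Sum all words (with carry folding):
+ 0x6351 = 0x6351
+ 0x712e = 0xd47f
+ 0xba2b = 0x8eab
+ 0x2a5c = 0xb907
One's complement: ~0xb907
Checksum = 0x46f8


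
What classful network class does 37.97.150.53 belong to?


First octet: 37
Binary: 00100101
0xxxxxxx -> Class A (1-126)
Class A, default mask 255.0.0.0 (/8)


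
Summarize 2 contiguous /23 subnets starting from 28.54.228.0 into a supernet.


Original prefix: /23
Number of subnets: 2 = 2^1
New prefix = 23 - 1 = 22
Supernet: 28.54.228.0/22


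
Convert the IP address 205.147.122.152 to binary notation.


205 = 11001101
147 = 10010011
122 = 01111010
152 = 10011000
Binary: 11001101.10010011.01111010.10011000


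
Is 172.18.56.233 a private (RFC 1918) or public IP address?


RFC 1918 private ranges:
  10.0.0.0/8 (10.0.0.0 - 10.255.255.255)
  172.16.0.0/12 (172.16.0.0 - 172.31.255.255)
  192.168.0.0/16 (192.168.0.0 - 192.168.255.255)
Private (in 172.16.0.0/12)


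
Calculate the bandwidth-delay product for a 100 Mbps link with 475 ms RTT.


BDP = bandwidth * RTT
= 100 Mbps * 475 ms
= 100 * 1e6 * 475 / 1000 bits
= 47500000 bits
= 5937500 bytes
= 5798.3398 KB
BDP = 47500000 bits (5937500 bytes)


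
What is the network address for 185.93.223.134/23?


IP:   10111001.01011101.11011111.10000110
Mask: 11111111.11111111.11111110.00000000
AND operation:
Net:  10111001.01011101.11011110.00000000
Network: 185.93.222.0/23


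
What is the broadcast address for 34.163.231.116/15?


Network: 34.162.0.0/15
Host bits = 17
Set all host bits to 1:
Broadcast: 34.163.255.255


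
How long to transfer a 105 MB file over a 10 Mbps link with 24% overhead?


Effective throughput = 10 * (1 - 24/100) = 7.6 Mbps
File size in Mb = 105 * 8 = 840 Mb
Time = 840 / 7.6
Time = 110.5263 seconds


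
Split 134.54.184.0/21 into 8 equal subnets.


New prefix = 21 + 3 = 24
Each subnet has 256 addresses
  134.54.184.0/24
  134.54.185.0/24
  134.54.186.0/24
  134.54.187.0/24
  134.54.188.0/24
  134.54.189.0/24
  134.54.190.0/24
  134.54.191.0/24
Subnets: 134.54.184.0/24, 134.54.185.0/24, 134.54.186.0/24, 134.54.187.0/24, 134.54.188.0/24, 134.54.189.0/24, 134.54.190.0/24, 134.54.191.0/24


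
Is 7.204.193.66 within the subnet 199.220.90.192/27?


Subnet network: 199.220.90.192
Test IP AND mask: 7.204.193.64
No, 7.204.193.66 is not in 199.220.90.192/27


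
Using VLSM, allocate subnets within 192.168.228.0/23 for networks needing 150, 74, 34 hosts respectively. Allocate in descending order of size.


150 hosts -> /24 (254 usable): 192.168.228.0/24
74 hosts -> /25 (126 usable): 192.168.229.0/25
34 hosts -> /26 (62 usable): 192.168.229.128/26
Allocation: 192.168.228.0/24 (150 hosts, 254 usable); 192.168.229.0/25 (74 hosts, 126 usable); 192.168.229.128/26 (34 hosts, 62 usable)


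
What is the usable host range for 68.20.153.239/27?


Network: 68.20.153.224
Broadcast: 68.20.153.255
First usable = network + 1
Last usable = broadcast - 1
Range: 68.20.153.225 to 68.20.153.254


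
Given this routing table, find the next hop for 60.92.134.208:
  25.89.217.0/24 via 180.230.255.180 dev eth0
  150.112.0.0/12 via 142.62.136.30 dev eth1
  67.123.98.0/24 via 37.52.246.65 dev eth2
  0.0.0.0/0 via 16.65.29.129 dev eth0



Longest prefix match for 60.92.134.208:
  /24 25.89.217.0: no
  /12 150.112.0.0: no
  /24 67.123.98.0: no
  /0 0.0.0.0: MATCH
Selected: next-hop 16.65.29.129 via eth0 (matched /0)


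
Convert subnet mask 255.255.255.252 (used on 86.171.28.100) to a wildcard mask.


Subnet mask: 255.255.255.252
Wildcard = 255.255.255.255 - subnet mask
255 - 255 = 0
255 - 255 = 0
255 - 255 = 0
255 - 252 = 3
Wildcard: 0.0.0.3


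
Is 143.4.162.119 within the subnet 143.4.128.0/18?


Subnet network: 143.4.128.0
Test IP AND mask: 143.4.128.0
Yes, 143.4.162.119 is in 143.4.128.0/18


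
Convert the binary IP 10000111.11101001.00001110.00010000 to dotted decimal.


10000111 = 135
11101001 = 233
00001110 = 14
00010000 = 16
IP: 135.233.14.16


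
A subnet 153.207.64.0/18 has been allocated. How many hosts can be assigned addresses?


Host bits = 32 - 18 = 14
Total addresses = 2^14 = 16384
Usable = total - 2 (network and broadcast)
Usable hosts: 16382


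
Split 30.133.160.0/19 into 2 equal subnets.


New prefix = 19 + 1 = 20
Each subnet has 4096 addresses
  30.133.160.0/20
  30.133.176.0/20
Subnets: 30.133.160.0/20, 30.133.176.0/20


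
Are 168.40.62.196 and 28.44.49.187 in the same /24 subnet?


Mask: 255.255.255.0
168.40.62.196 AND mask = 168.40.62.0
28.44.49.187 AND mask = 28.44.49.0
No, different subnets (168.40.62.0 vs 28.44.49.0)


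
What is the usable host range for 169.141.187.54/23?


Network: 169.141.186.0
Broadcast: 169.141.187.255
First usable = network + 1
Last usable = broadcast - 1
Range: 169.141.186.1 to 169.141.187.254


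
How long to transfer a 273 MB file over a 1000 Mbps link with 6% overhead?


Effective throughput = 1000 * (1 - 6/100) = 940 Mbps
File size in Mb = 273 * 8 = 2184 Mb
Time = 2184 / 940
Time = 2.3234 seconds


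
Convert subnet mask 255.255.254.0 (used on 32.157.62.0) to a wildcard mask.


Subnet mask: 255.255.254.0
Wildcard = 255.255.255.255 - subnet mask
255 - 255 = 0
255 - 255 = 0
255 - 254 = 1
255 - 0 = 255
Wildcard: 0.0.1.255


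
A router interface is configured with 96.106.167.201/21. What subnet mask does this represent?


/21 means 21 network bits, 11 host bits
Binary: 11111111111111111111100000000000
Mask: 255.255.248.0


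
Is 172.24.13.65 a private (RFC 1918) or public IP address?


RFC 1918 private ranges:
  10.0.0.0/8 (10.0.0.0 - 10.255.255.255)
  172.16.0.0/12 (172.16.0.0 - 172.31.255.255)
  192.168.0.0/16 (192.168.0.0 - 192.168.255.255)
Private (in 172.16.0.0/12)


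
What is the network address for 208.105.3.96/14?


IP:   11010000.01101001.00000011.01100000
Mask: 11111111.11111100.00000000.00000000
AND operation:
Net:  11010000.01101000.00000000.00000000
Network: 208.104.0.0/14


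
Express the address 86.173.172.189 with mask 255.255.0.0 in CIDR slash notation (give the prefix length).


Binary: 11111111.11111111.00000000.00000000
Count leading 1s
Prefix: /16


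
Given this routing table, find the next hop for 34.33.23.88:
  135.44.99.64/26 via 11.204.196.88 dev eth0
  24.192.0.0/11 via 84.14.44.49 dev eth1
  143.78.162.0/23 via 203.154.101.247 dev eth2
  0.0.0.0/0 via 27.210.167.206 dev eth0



Longest prefix match for 34.33.23.88:
  /26 135.44.99.64: no
  /11 24.192.0.0: no
  /23 143.78.162.0: no
  /0 0.0.0.0: MATCH
Selected: next-hop 27.210.167.206 via eth0 (matched /0)


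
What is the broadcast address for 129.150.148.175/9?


Network: 129.128.0.0/9
Host bits = 23
Set all host bits to 1:
Broadcast: 129.255.255.255


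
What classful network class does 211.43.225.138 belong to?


First octet: 211
Binary: 11010011
110xxxxx -> Class C (192-223)
Class C, default mask 255.255.255.0 (/24)


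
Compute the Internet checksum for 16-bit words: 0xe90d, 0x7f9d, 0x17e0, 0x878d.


Sum all words (with carry folding):
+ 0xe90d = 0xe90d
+ 0x7f9d = 0x68ab
+ 0x17e0 = 0x808b
+ 0x878d = 0x0819
One's complement: ~0x0819
Checksum = 0xf7e6


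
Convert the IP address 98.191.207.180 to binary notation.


98 = 01100010
191 = 10111111
207 = 11001111
180 = 10110100
Binary: 01100010.10111111.11001111.10110100


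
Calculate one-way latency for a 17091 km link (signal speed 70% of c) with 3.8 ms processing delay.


Speed = 0.7 * 3e5 km/s = 210000 km/s
Propagation delay = 17091 / 210000 = 0.0814 s = 81.3857 ms
Processing delay = 3.8 ms
Total one-way latency = 85.1857 ms


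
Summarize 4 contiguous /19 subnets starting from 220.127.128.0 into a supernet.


Original prefix: /19
Number of subnets: 4 = 2^2
New prefix = 19 - 2 = 17
Supernet: 220.127.128.0/17


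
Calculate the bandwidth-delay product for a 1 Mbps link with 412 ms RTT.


BDP = bandwidth * RTT
= 1 Mbps * 412 ms
= 1 * 1e6 * 412 / 1000 bits
= 412000 bits
= 51500 bytes
= 50.293 KB
BDP = 412000 bits (51500 bytes)


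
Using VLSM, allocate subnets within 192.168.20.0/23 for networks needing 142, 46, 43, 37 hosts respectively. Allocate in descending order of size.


142 hosts -> /24 (254 usable): 192.168.20.0/24
46 hosts -> /26 (62 usable): 192.168.21.0/26
43 hosts -> /26 (62 usable): 192.168.21.64/26
37 hosts -> /26 (62 usable): 192.168.21.128/26
Allocation: 192.168.20.0/24 (142 hosts, 254 usable); 192.168.21.0/26 (46 hosts, 62 usable); 192.168.21.64/26 (43 hosts, 62 usable); 192.168.21.128/26 (37 hosts, 62 usable)


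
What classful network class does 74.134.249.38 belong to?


First octet: 74
Binary: 01001010
0xxxxxxx -> Class A (1-126)
Class A, default mask 255.0.0.0 (/8)


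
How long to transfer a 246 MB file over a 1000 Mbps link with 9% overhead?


Effective throughput = 1000 * (1 - 9/100) = 910 Mbps
File size in Mb = 246 * 8 = 1968 Mb
Time = 1968 / 910
Time = 2.1626 seconds


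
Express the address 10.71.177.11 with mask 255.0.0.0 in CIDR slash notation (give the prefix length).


Binary: 11111111.00000000.00000000.00000000
Count leading 1s
Prefix: /8


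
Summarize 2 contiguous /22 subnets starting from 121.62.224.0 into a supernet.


Original prefix: /22
Number of subnets: 2 = 2^1
New prefix = 22 - 1 = 21
Supernet: 121.62.224.0/21


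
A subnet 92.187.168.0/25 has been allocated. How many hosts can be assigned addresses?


Host bits = 32 - 25 = 7
Total addresses = 2^7 = 128
Usable = total - 2 (network and broadcast)
Usable hosts: 126


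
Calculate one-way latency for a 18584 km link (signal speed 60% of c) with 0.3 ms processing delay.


Speed = 0.6 * 3e5 km/s = 180000 km/s
Propagation delay = 18584 / 180000 = 0.1032 s = 103.2444 ms
Processing delay = 0.3 ms
Total one-way latency = 103.5444 ms


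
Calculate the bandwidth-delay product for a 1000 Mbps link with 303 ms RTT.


BDP = bandwidth * RTT
= 1000 Mbps * 303 ms
= 1000 * 1e6 * 303 / 1000 bits
= 303000000 bits
= 37875000 bytes
= 36987.3047 KB
BDP = 303000000 bits (37875000 bytes)


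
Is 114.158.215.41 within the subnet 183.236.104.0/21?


Subnet network: 183.236.104.0
Test IP AND mask: 114.158.208.0
No, 114.158.215.41 is not in 183.236.104.0/21


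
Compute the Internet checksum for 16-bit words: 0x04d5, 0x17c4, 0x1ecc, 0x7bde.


Sum all words (with carry folding):
+ 0x04d5 = 0x04d5
+ 0x17c4 = 0x1c99
+ 0x1ecc = 0x3b65
+ 0x7bde = 0xb743
One's complement: ~0xb743
Checksum = 0x48bc


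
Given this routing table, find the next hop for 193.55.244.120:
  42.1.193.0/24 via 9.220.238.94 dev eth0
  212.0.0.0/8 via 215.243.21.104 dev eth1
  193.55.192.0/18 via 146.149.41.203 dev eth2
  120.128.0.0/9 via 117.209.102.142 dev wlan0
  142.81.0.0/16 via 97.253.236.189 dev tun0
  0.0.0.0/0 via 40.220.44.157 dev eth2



Longest prefix match for 193.55.244.120:
  /24 42.1.193.0: no
  /8 212.0.0.0: no
  /18 193.55.192.0: MATCH
  /9 120.128.0.0: no
  /16 142.81.0.0: no
  /0 0.0.0.0: MATCH
Selected: next-hop 146.149.41.203 via eth2 (matched /18)


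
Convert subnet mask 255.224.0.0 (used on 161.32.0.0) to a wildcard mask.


Subnet mask: 255.224.0.0
Wildcard = 255.255.255.255 - subnet mask
255 - 255 = 0
255 - 224 = 31
255 - 0 = 255
255 - 0 = 255
Wildcard: 0.31.255.255


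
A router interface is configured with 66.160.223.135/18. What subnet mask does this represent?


/18 means 18 network bits, 14 host bits
Binary: 11111111111111111100000000000000
Mask: 255.255.192.0


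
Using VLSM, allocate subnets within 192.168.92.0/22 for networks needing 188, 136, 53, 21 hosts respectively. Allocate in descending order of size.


188 hosts -> /24 (254 usable): 192.168.92.0/24
136 hosts -> /24 (254 usable): 192.168.93.0/24
53 hosts -> /26 (62 usable): 192.168.94.0/26
21 hosts -> /27 (30 usable): 192.168.94.64/27
Allocation: 192.168.92.0/24 (188 hosts, 254 usable); 192.168.93.0/24 (136 hosts, 254 usable); 192.168.94.0/26 (53 hosts, 62 usable); 192.168.94.64/27 (21 hosts, 30 usable)


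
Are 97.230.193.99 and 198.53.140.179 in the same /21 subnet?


Mask: 255.255.248.0
97.230.193.99 AND mask = 97.230.192.0
198.53.140.179 AND mask = 198.53.136.0
No, different subnets (97.230.192.0 vs 198.53.136.0)


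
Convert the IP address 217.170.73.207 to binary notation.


217 = 11011001
170 = 10101010
73 = 01001001
207 = 11001111
Binary: 11011001.10101010.01001001.11001111


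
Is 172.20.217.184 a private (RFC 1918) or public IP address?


RFC 1918 private ranges:
  10.0.0.0/8 (10.0.0.0 - 10.255.255.255)
  172.16.0.0/12 (172.16.0.0 - 172.31.255.255)
  192.168.0.0/16 (192.168.0.0 - 192.168.255.255)
Private (in 172.16.0.0/12)


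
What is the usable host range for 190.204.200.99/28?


Network: 190.204.200.96
Broadcast: 190.204.200.111
First usable = network + 1
Last usable = broadcast - 1
Range: 190.204.200.97 to 190.204.200.110


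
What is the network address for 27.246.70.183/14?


IP:   00011011.11110110.01000110.10110111
Mask: 11111111.11111100.00000000.00000000
AND operation:
Net:  00011011.11110100.00000000.00000000
Network: 27.244.0.0/14


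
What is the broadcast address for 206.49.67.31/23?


Network: 206.49.66.0/23
Host bits = 9
Set all host bits to 1:
Broadcast: 206.49.67.255


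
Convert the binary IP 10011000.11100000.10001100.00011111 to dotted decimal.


10011000 = 152
11100000 = 224
10001100 = 140
00011111 = 31
IP: 152.224.140.31


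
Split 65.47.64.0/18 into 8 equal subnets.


New prefix = 18 + 3 = 21
Each subnet has 2048 addresses
  65.47.64.0/21
  65.47.72.0/21
  65.47.80.0/21
  65.47.88.0/21
  65.47.96.0/21
  65.47.104.0/21
  65.47.112.0/21
  65.47.120.0/21
Subnets: 65.47.64.0/21, 65.47.72.0/21, 65.47.80.0/21, 65.47.88.0/21, 65.47.96.0/21, 65.47.104.0/21, 65.47.112.0/21, 65.47.120.0/21


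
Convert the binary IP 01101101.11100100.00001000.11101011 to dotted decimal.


01101101 = 109
11100100 = 228
00001000 = 8
11101011 = 235
IP: 109.228.8.235


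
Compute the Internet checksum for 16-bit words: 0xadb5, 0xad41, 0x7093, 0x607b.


Sum all words (with carry folding):
+ 0xadb5 = 0xadb5
+ 0xad41 = 0x5af7
+ 0x7093 = 0xcb8a
+ 0x607b = 0x2c06
One's complement: ~0x2c06
Checksum = 0xd3f9


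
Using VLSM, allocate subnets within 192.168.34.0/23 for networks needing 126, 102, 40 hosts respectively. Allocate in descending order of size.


126 hosts -> /25 (126 usable): 192.168.34.0/25
102 hosts -> /25 (126 usable): 192.168.34.128/25
40 hosts -> /26 (62 usable): 192.168.35.0/26
Allocation: 192.168.34.0/25 (126 hosts, 126 usable); 192.168.34.128/25 (102 hosts, 126 usable); 192.168.35.0/26 (40 hosts, 62 usable)


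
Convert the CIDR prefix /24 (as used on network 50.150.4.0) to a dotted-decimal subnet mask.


/24 means 24 network bits, 8 host bits
Binary: 11111111111111111111111100000000
Mask: 255.255.255.0


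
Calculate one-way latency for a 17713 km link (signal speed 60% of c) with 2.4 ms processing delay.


Speed = 0.6 * 3e5 km/s = 180000 km/s
Propagation delay = 17713 / 180000 = 0.0984 s = 98.4056 ms
Processing delay = 2.4 ms
Total one-way latency = 100.8056 ms


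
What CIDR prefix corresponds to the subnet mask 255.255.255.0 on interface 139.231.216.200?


Binary: 11111111.11111111.11111111.00000000
Count leading 1s
Prefix: /24


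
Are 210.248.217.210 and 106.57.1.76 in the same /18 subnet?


Mask: 255.255.192.0
210.248.217.210 AND mask = 210.248.192.0
106.57.1.76 AND mask = 106.57.0.0
No, different subnets (210.248.192.0 vs 106.57.0.0)


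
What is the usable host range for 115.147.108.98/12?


Network: 115.144.0.0
Broadcast: 115.159.255.255
First usable = network + 1
Last usable = broadcast - 1
Range: 115.144.0.1 to 115.159.255.254


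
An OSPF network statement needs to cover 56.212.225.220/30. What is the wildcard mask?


Subnet mask: 255.255.255.252
Wildcard = 255.255.255.255 - subnet mask
255 - 255 = 0
255 - 255 = 0
255 - 255 = 0
255 - 252 = 3
Wildcard: 0.0.0.3


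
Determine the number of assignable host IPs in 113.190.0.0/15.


Host bits = 32 - 15 = 17
Total addresses = 2^17 = 131072
Usable = total - 2 (network and broadcast)
Usable hosts: 131070


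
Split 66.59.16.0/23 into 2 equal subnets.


New prefix = 23 + 1 = 24
Each subnet has 256 addresses
  66.59.16.0/24
  66.59.17.0/24
Subnets: 66.59.16.0/24, 66.59.17.0/24


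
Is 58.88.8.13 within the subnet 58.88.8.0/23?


Subnet network: 58.88.8.0
Test IP AND mask: 58.88.8.0
Yes, 58.88.8.13 is in 58.88.8.0/23


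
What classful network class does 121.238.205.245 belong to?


First octet: 121
Binary: 01111001
0xxxxxxx -> Class A (1-126)
Class A, default mask 255.0.0.0 (/8)


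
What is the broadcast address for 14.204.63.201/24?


Network: 14.204.63.0/24
Host bits = 8
Set all host bits to 1:
Broadcast: 14.204.63.255


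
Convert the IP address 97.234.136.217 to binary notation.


97 = 01100001
234 = 11101010
136 = 10001000
217 = 11011001
Binary: 01100001.11101010.10001000.11011001


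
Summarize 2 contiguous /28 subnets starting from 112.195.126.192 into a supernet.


Original prefix: /28
Number of subnets: 2 = 2^1
New prefix = 28 - 1 = 27
Supernet: 112.195.126.192/27


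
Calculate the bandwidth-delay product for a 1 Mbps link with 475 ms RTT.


BDP = bandwidth * RTT
= 1 Mbps * 475 ms
= 1 * 1e6 * 475 / 1000 bits
= 475000 bits
= 59375 bytes
= 57.9834 KB
BDP = 475000 bits (59375 bytes)


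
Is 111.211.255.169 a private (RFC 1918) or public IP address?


RFC 1918 private ranges:
  10.0.0.0/8 (10.0.0.0 - 10.255.255.255)
  172.16.0.0/12 (172.16.0.0 - 172.31.255.255)
  192.168.0.0/16 (192.168.0.0 - 192.168.255.255)
Public (not in any RFC 1918 range)


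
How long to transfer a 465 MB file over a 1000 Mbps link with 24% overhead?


Effective throughput = 1000 * (1 - 24/100) = 760 Mbps
File size in Mb = 465 * 8 = 3720 Mb
Time = 3720 / 760
Time = 4.8947 seconds


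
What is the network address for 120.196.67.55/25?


IP:   01111000.11000100.01000011.00110111
Mask: 11111111.11111111.11111111.10000000
AND operation:
Net:  01111000.11000100.01000011.00000000
Network: 120.196.67.0/25


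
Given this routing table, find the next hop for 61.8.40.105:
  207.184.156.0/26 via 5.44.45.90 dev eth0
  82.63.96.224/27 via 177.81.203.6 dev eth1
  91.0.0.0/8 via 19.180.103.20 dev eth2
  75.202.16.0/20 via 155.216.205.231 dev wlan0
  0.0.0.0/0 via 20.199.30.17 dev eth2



Longest prefix match for 61.8.40.105:
  /26 207.184.156.0: no
  /27 82.63.96.224: no
  /8 91.0.0.0: no
  /20 75.202.16.0: no
  /0 0.0.0.0: MATCH
Selected: next-hop 20.199.30.17 via eth2 (matched /0)


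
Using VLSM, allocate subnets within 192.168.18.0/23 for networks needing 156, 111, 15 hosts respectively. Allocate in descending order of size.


156 hosts -> /24 (254 usable): 192.168.18.0/24
111 hosts -> /25 (126 usable): 192.168.19.0/25
15 hosts -> /27 (30 usable): 192.168.19.128/27
Allocation: 192.168.18.0/24 (156 hosts, 254 usable); 192.168.19.0/25 (111 hosts, 126 usable); 192.168.19.128/27 (15 hosts, 30 usable)


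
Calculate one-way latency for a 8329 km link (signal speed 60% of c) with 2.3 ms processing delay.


Speed = 0.6 * 3e5 km/s = 180000 km/s
Propagation delay = 8329 / 180000 = 0.0463 s = 46.2722 ms
Processing delay = 2.3 ms
Total one-way latency = 48.5722 ms


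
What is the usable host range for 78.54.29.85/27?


Network: 78.54.29.64
Broadcast: 78.54.29.95
First usable = network + 1
Last usable = broadcast - 1
Range: 78.54.29.65 to 78.54.29.94


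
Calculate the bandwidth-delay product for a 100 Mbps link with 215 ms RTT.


BDP = bandwidth * RTT
= 100 Mbps * 215 ms
= 100 * 1e6 * 215 / 1000 bits
= 21500000 bits
= 2687500 bytes
= 2624.5117 KB
BDP = 21500000 bits (2687500 bytes)


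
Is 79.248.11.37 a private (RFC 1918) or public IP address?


RFC 1918 private ranges:
  10.0.0.0/8 (10.0.0.0 - 10.255.255.255)
  172.16.0.0/12 (172.16.0.0 - 172.31.255.255)
  192.168.0.0/16 (192.168.0.0 - 192.168.255.255)
Public (not in any RFC 1918 range)


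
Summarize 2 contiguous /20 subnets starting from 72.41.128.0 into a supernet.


Original prefix: /20
Number of subnets: 2 = 2^1
New prefix = 20 - 1 = 19
Supernet: 72.41.128.0/19


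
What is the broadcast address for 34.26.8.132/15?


Network: 34.26.0.0/15
Host bits = 17
Set all host bits to 1:
Broadcast: 34.27.255.255


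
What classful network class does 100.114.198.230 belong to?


First octet: 100
Binary: 01100100
0xxxxxxx -> Class A (1-126)
Class A, default mask 255.0.0.0 (/8)


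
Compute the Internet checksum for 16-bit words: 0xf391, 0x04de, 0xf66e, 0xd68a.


Sum all words (with carry folding):
+ 0xf391 = 0xf391
+ 0x04de = 0xf86f
+ 0xf66e = 0xeede
+ 0xd68a = 0xc569
One's complement: ~0xc569
Checksum = 0x3a96


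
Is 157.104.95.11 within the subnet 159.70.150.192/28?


Subnet network: 159.70.150.192
Test IP AND mask: 157.104.95.0
No, 157.104.95.11 is not in 159.70.150.192/28


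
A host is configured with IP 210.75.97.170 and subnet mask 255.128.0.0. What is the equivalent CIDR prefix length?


Binary: 11111111.10000000.00000000.00000000
Count leading 1s
Prefix: /9


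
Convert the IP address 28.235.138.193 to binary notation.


28 = 00011100
235 = 11101011
138 = 10001010
193 = 11000001
Binary: 00011100.11101011.10001010.11000001


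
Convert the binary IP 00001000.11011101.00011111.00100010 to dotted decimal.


00001000 = 8
11011101 = 221
00011111 = 31
00100010 = 34
IP: 8.221.31.34


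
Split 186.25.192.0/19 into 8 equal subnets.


New prefix = 19 + 3 = 22
Each subnet has 1024 addresses
  186.25.192.0/22
  186.25.196.0/22
  186.25.200.0/22
  186.25.204.0/22
  186.25.208.0/22
  186.25.212.0/22
  186.25.216.0/22
  186.25.220.0/22
Subnets: 186.25.192.0/22, 186.25.196.0/22, 186.25.200.0/22, 186.25.204.0/22, 186.25.208.0/22, 186.25.212.0/22, 186.25.216.0/22, 186.25.220.0/22


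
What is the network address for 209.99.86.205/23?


IP:   11010001.01100011.01010110.11001101
Mask: 11111111.11111111.11111110.00000000
AND operation:
Net:  11010001.01100011.01010110.00000000
Network: 209.99.86.0/23


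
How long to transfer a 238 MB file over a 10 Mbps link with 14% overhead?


Effective throughput = 10 * (1 - 14/100) = 8.6 Mbps
File size in Mb = 238 * 8 = 1904 Mb
Time = 1904 / 8.6
Time = 221.3953 seconds


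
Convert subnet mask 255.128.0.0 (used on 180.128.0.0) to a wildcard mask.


Subnet mask: 255.128.0.0
Wildcard = 255.255.255.255 - subnet mask
255 - 255 = 0
255 - 128 = 127
255 - 0 = 255
255 - 0 = 255
Wildcard: 0.127.255.255


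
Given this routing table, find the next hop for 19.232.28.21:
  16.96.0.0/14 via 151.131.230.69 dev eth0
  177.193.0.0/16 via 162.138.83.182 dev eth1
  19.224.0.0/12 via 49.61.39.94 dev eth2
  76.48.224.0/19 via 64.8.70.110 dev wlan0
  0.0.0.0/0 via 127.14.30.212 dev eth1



Longest prefix match for 19.232.28.21:
  /14 16.96.0.0: no
  /16 177.193.0.0: no
  /12 19.224.0.0: MATCH
  /19 76.48.224.0: no
  /0 0.0.0.0: MATCH
Selected: next-hop 49.61.39.94 via eth2 (matched /12)


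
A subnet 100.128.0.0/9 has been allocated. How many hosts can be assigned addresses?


Host bits = 32 - 9 = 23
Total addresses = 2^23 = 8388608
Usable = total - 2 (network and broadcast)
Usable hosts: 8388606


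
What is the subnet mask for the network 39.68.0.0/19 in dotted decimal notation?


/19 means 19 network bits, 13 host bits
Binary: 11111111111111111110000000000000
Mask: 255.255.224.0


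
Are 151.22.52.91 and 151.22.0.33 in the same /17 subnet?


Mask: 255.255.128.0
151.22.52.91 AND mask = 151.22.0.0
151.22.0.33 AND mask = 151.22.0.0
Yes, same subnet (151.22.0.0)


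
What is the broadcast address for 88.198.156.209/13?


Network: 88.192.0.0/13
Host bits = 19
Set all host bits to 1:
Broadcast: 88.199.255.255


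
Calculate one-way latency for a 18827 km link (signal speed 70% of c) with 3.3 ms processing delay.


Speed = 0.7 * 3e5 km/s = 210000 km/s
Propagation delay = 18827 / 210000 = 0.0897 s = 89.6524 ms
Processing delay = 3.3 ms
Total one-way latency = 92.9524 ms


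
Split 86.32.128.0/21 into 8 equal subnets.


New prefix = 21 + 3 = 24
Each subnet has 256 addresses
  86.32.128.0/24
  86.32.129.0/24
  86.32.130.0/24
  86.32.131.0/24
  86.32.132.0/24
  86.32.133.0/24
  86.32.134.0/24
  86.32.135.0/24
Subnets: 86.32.128.0/24, 86.32.129.0/24, 86.32.130.0/24, 86.32.131.0/24, 86.32.132.0/24, 86.32.133.0/24, 86.32.134.0/24, 86.32.135.0/24


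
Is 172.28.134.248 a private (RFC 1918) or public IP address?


RFC 1918 private ranges:
  10.0.0.0/8 (10.0.0.0 - 10.255.255.255)
  172.16.0.0/12 (172.16.0.0 - 172.31.255.255)
  192.168.0.0/16 (192.168.0.0 - 192.168.255.255)
Private (in 172.16.0.0/12)


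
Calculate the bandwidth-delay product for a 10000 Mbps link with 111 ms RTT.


BDP = bandwidth * RTT
= 10000 Mbps * 111 ms
= 10000 * 1e6 * 111 / 1000 bits
= 1110000000 bits
= 138750000 bytes
= 135498.0469 KB
BDP = 1110000000 bits (138750000 bytes)


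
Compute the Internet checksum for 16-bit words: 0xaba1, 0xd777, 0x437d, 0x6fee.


Sum all words (with carry folding):
+ 0xaba1 = 0xaba1
+ 0xd777 = 0x8319
+ 0x437d = 0xc696
+ 0x6fee = 0x3685
One's complement: ~0x3685
Checksum = 0xc97a


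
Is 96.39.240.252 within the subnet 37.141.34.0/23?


Subnet network: 37.141.34.0
Test IP AND mask: 96.39.240.0
No, 96.39.240.252 is not in 37.141.34.0/23


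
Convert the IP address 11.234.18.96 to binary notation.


11 = 00001011
234 = 11101010
18 = 00010010
96 = 01100000
Binary: 00001011.11101010.00010010.01100000


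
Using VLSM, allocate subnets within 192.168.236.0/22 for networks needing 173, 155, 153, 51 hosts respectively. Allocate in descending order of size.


173 hosts -> /24 (254 usable): 192.168.236.0/24
155 hosts -> /24 (254 usable): 192.168.237.0/24
153 hosts -> /24 (254 usable): 192.168.238.0/24
51 hosts -> /26 (62 usable): 192.168.239.0/26
Allocation: 192.168.236.0/24 (173 hosts, 254 usable); 192.168.237.0/24 (155 hosts, 254 usable); 192.168.238.0/24 (153 hosts, 254 usable); 192.168.239.0/26 (51 hosts, 62 usable)


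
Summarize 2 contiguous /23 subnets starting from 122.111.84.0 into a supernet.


Original prefix: /23
Number of subnets: 2 = 2^1
New prefix = 23 - 1 = 22
Supernet: 122.111.84.0/22


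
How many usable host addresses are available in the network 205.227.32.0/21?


Host bits = 32 - 21 = 11
Total addresses = 2^11 = 2048
Usable = total - 2 (network and broadcast)
Usable hosts: 2046


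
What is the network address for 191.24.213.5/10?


IP:   10111111.00011000.11010101.00000101
Mask: 11111111.11000000.00000000.00000000
AND operation:
Net:  10111111.00000000.00000000.00000000
Network: 191.0.0.0/10


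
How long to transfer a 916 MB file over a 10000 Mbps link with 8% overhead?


Effective throughput = 10000 * (1 - 8/100) = 9200 Mbps
File size in Mb = 916 * 8 = 7328 Mb
Time = 7328 / 9200
Time = 0.7965 seconds


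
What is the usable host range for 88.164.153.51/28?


Network: 88.164.153.48
Broadcast: 88.164.153.63
First usable = network + 1
Last usable = broadcast - 1
Range: 88.164.153.49 to 88.164.153.62


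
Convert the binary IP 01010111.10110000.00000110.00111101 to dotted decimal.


01010111 = 87
10110000 = 176
00000110 = 6
00111101 = 61
IP: 87.176.6.61


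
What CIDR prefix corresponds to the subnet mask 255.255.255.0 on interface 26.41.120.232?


Binary: 11111111.11111111.11111111.00000000
Count leading 1s
Prefix: /24


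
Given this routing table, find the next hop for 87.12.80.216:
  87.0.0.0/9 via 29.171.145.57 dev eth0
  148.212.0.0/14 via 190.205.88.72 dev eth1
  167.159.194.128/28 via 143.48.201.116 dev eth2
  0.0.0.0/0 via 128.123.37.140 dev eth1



Longest prefix match for 87.12.80.216:
  /9 87.0.0.0: MATCH
  /14 148.212.0.0: no
  /28 167.159.194.128: no
  /0 0.0.0.0: MATCH
Selected: next-hop 29.171.145.57 via eth0 (matched /9)


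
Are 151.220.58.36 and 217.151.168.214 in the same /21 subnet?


Mask: 255.255.248.0
151.220.58.36 AND mask = 151.220.56.0
217.151.168.214 AND mask = 217.151.168.0
No, different subnets (151.220.56.0 vs 217.151.168.0)


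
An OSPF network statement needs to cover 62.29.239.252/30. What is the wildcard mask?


Subnet mask: 255.255.255.252
Wildcard = 255.255.255.255 - subnet mask
255 - 255 = 0
255 - 255 = 0
255 - 255 = 0
255 - 252 = 3
Wildcard: 0.0.0.3


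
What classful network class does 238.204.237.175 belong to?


First octet: 238
Binary: 11101110
1110xxxx -> Class D (224-239)
Class D (multicast), default mask N/A


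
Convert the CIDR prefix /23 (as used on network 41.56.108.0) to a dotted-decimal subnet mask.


/23 means 23 network bits, 9 host bits
Binary: 11111111111111111111111000000000
Mask: 255.255.254.0


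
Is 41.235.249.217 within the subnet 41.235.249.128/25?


Subnet network: 41.235.249.128
Test IP AND mask: 41.235.249.128
Yes, 41.235.249.217 is in 41.235.249.128/25


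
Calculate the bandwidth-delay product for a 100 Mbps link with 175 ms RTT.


BDP = bandwidth * RTT
= 100 Mbps * 175 ms
= 100 * 1e6 * 175 / 1000 bits
= 17500000 bits
= 2187500 bytes
= 2136.2305 KB
BDP = 17500000 bits (2187500 bytes)


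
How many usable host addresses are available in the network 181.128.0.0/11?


Host bits = 32 - 11 = 21
Total addresses = 2^21 = 2097152
Usable = total - 2 (network and broadcast)
Usable hosts: 2097150


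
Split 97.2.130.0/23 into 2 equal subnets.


New prefix = 23 + 1 = 24
Each subnet has 256 addresses
  97.2.130.0/24
  97.2.131.0/24
Subnets: 97.2.130.0/24, 97.2.131.0/24


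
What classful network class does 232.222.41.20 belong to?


First octet: 232
Binary: 11101000
1110xxxx -> Class D (224-239)
Class D (multicast), default mask N/A


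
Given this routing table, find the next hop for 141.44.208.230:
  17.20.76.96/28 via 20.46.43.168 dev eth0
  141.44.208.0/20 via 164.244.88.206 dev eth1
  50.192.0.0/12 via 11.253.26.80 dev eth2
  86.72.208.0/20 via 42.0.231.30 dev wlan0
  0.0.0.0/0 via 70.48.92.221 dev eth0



Longest prefix match for 141.44.208.230:
  /28 17.20.76.96: no
  /20 141.44.208.0: MATCH
  /12 50.192.0.0: no
  /20 86.72.208.0: no
  /0 0.0.0.0: MATCH
Selected: next-hop 164.244.88.206 via eth1 (matched /20)


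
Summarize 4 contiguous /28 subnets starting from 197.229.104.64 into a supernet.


Original prefix: /28
Number of subnets: 4 = 2^2
New prefix = 28 - 2 = 26
Supernet: 197.229.104.64/26


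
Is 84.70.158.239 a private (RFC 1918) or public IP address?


RFC 1918 private ranges:
  10.0.0.0/8 (10.0.0.0 - 10.255.255.255)
  172.16.0.0/12 (172.16.0.0 - 172.31.255.255)
  192.168.0.0/16 (192.168.0.0 - 192.168.255.255)
Public (not in any RFC 1918 range)


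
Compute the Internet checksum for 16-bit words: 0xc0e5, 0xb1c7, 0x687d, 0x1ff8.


Sum all words (with carry folding):
+ 0xc0e5 = 0xc0e5
+ 0xb1c7 = 0x72ad
+ 0x687d = 0xdb2a
+ 0x1ff8 = 0xfb22
One's complement: ~0xfb22
Checksum = 0x04dd


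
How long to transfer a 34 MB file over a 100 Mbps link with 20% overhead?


Effective throughput = 100 * (1 - 20/100) = 80 Mbps
File size in Mb = 34 * 8 = 272 Mb
Time = 272 / 80
Time = 3.4 seconds


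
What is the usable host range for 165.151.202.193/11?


Network: 165.128.0.0
Broadcast: 165.159.255.255
First usable = network + 1
Last usable = broadcast - 1
Range: 165.128.0.1 to 165.159.255.254


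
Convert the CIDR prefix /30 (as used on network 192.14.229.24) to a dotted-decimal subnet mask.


/30 means 30 network bits, 2 host bits
Binary: 11111111111111111111111111111100
Mask: 255.255.255.252


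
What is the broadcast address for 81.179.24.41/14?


Network: 81.176.0.0/14
Host bits = 18
Set all host bits to 1:
Broadcast: 81.179.255.255


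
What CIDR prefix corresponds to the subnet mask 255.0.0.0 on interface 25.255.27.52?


Binary: 11111111.00000000.00000000.00000000
Count leading 1s
Prefix: /8


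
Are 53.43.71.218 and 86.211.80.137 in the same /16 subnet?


Mask: 255.255.0.0
53.43.71.218 AND mask = 53.43.0.0
86.211.80.137 AND mask = 86.211.0.0
No, different subnets (53.43.0.0 vs 86.211.0.0)


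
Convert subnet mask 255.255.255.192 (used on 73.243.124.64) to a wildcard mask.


Subnet mask: 255.255.255.192
Wildcard = 255.255.255.255 - subnet mask
255 - 255 = 0
255 - 255 = 0
255 - 255 = 0
255 - 192 = 63
Wildcard: 0.0.0.63


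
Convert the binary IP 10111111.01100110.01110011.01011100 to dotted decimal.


10111111 = 191
01100110 = 102
01110011 = 115
01011100 = 92
IP: 191.102.115.92


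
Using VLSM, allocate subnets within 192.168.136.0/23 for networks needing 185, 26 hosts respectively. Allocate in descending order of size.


185 hosts -> /24 (254 usable): 192.168.136.0/24
26 hosts -> /27 (30 usable): 192.168.137.0/27
Allocation: 192.168.136.0/24 (185 hosts, 254 usable); 192.168.137.0/27 (26 hosts, 30 usable)


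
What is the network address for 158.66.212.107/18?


IP:   10011110.01000010.11010100.01101011
Mask: 11111111.11111111.11000000.00000000
AND operation:
Net:  10011110.01000010.11000000.00000000
Network: 158.66.192.0/18


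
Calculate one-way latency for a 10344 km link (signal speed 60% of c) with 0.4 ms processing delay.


Speed = 0.6 * 3e5 km/s = 180000 km/s
Propagation delay = 10344 / 180000 = 0.0575 s = 57.4667 ms
Processing delay = 0.4 ms
Total one-way latency = 57.8667 ms


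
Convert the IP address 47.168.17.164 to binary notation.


47 = 00101111
168 = 10101000
17 = 00010001
164 = 10100100
Binary: 00101111.10101000.00010001.10100100


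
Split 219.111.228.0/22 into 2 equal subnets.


New prefix = 22 + 1 = 23
Each subnet has 512 addresses
  219.111.228.0/23
  219.111.230.0/23
Subnets: 219.111.228.0/23, 219.111.230.0/23
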